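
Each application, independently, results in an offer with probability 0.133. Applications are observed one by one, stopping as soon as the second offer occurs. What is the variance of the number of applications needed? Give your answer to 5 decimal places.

Y = total applications until the second success; negative binomial with r=2, p=0.133.
Var(Y) = r(1−p)/p² = 2·0.867 / 0.133² = 98.0270224

98.02702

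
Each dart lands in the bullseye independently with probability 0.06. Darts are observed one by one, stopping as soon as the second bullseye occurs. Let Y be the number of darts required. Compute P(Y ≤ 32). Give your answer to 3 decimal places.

0.580

Finishing within 32 darts ⇔ at least 2 successes in the first 32. With X ~ Binomial(32, 0.06), P(Y ≤ 32) = 1 − P(X ≤ 1).
  k=0: C(32,0)·0.06^0·0.94^32 = 0.13807
  k=1: C(32,1)·0.06^1·0.94^31 = 0.28201
1 − 0.42008 = 0.57992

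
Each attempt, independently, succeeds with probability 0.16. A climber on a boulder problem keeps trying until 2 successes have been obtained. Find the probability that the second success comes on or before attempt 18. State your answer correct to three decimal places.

Finishing within 18 attempts ⇔ at least 2 successes in the first 18. With X ~ Binomial(18, 0.16), P(Y ≤ 18) = 1 − P(X ≤ 1).
  k=0: C(18,0)·0.16^0·0.84^18 = 0.04335
  k=1: C(18,1)·0.16^1·0.84^17 = 0.14864
1 − 0.19200 = 0.80800

0.808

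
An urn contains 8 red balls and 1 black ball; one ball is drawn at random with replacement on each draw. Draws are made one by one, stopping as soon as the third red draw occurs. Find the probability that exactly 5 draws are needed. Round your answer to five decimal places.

0.05202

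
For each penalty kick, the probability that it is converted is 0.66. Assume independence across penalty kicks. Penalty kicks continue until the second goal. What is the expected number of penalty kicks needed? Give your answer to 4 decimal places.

3.0303

Y = total penalty kicks until the second success; negative binomial with r=2, p=0.66.
E[Y] = r / p = 2 / 0.66 = 3.030303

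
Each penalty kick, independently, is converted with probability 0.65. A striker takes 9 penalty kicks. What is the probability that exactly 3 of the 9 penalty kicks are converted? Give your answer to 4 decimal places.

X ~ Binomial(n=9, p=0.65).
P(X=3) = C(9,3) · p^3 · (1−p)^6
= 84 · 0.27463 · 0.0018383 = 0.042406

0.0424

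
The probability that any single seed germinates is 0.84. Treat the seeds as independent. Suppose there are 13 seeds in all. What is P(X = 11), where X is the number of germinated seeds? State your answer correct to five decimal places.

0.29336

X ~ Binomial(n=13, p=0.84).
P(X=11) = C(13,11) · p^11 · (1−p)^2
= 78 · 0.14692 · 0.0256 = 0.2933639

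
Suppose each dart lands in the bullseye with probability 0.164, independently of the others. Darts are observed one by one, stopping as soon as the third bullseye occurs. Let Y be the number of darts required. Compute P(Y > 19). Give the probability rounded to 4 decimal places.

Needing more than 19 darts ⇔ fewer than 3 successes in the first 19. With X ~ Binomial(19, 0.164), P(Y > 19) = P(X ≤ 2).
  k=0: C(19,0)·0.164^0·0.836^19 = 0.033260
  k=1: C(19,1)·0.164^1·0.836^18 = 0.123968
  k=2: C(19,2)·0.164^2·0.836^17 = 0.218872
P(X ≤ 2) = 0.376100

0.3761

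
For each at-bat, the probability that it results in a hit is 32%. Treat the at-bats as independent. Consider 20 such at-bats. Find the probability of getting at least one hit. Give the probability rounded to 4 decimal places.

P(at least one) = 1 − P(none) = 1 − (1 − 0.32)^20
= 1 − 0.000447 = 0.999553

0.9996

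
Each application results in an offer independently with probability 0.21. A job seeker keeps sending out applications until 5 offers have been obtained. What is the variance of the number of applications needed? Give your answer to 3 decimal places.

Y = total applications until the fifth success; negative binomial with r=5, p=0.21.
Var(Y) = r(1−p)/p² = 5·0.79 / 0.21² = 89.56916

89.569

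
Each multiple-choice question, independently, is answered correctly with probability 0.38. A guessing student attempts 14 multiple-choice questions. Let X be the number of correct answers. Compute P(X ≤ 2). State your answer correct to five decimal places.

X ~ Binomial(14, 0.38); P(X ≤ 2) = Σ C(14,k) p^k (1−p)^(14−k) over k:
  k=0: C(14,0)·0.38^0·0.62^14 = 0.0012402
  k=1: C(14,1)·0.38^1·0.62^13 = 0.0106415
  k=2: C(14,2)·0.38^2·0.62^12 = 0.0423944
Total = 0.0542761

0.05428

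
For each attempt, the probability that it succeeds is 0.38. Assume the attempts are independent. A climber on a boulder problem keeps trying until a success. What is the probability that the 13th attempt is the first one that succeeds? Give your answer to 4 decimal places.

Geometric (trials to first success), p = 0.38.
P(Y = 13) = (1−p)^12 · p = 0.0032263 · 0.38 = 0.001226

0.0012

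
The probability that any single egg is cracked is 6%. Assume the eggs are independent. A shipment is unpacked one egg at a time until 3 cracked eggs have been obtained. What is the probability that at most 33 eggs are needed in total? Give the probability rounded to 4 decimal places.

0.3177

Finishing within 33 eggs ⇔ at least 3 successes in the first 33. With X ~ Binomial(33, 0.06), P(Y ≤ 33) = 1 − P(X ≤ 2).
  k=0: C(33,0)·0.06^0·0.94^33 = 0.129783
  k=1: C(33,1)·0.06^1·0.94^32 = 0.273374
  k=2: C(33,2)·0.06^2·0.94^31 = 0.279190
1 − 0.682347 = 0.317653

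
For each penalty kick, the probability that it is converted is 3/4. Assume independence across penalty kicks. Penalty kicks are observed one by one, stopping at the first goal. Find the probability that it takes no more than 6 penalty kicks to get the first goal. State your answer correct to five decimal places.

Y = number of penalty kicks to the first success; geometric, p = 0.75.
P(Y ≤ 6) = 1 − (1−p)^6 = 1 − 0.0002441 = 0.9997559

0.99976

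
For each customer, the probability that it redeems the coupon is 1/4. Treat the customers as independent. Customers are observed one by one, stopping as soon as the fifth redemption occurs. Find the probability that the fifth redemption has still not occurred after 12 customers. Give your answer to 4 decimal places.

0.8424

Needing more than 12 customers ⇔ fewer than 5 successes in the first 12. With X ~ Binomial(12, 0.25), P(Y > 12) = P(X ≤ 4).
  k=0: C(12,0)·0.25^0·0.75^12 = 0.031676
  k=1: C(12,1)·0.25^1·0.75^11 = 0.126705
  k=2: C(12,2)·0.25^2·0.75^10 = 0.232293
  k=3: C(12,3)·0.25^3·0.75^9 = 0.258104
  k=4: C(12,4)·0.25^4·0.75^8 = 0.193578
P(X ≤ 4) = 0.842356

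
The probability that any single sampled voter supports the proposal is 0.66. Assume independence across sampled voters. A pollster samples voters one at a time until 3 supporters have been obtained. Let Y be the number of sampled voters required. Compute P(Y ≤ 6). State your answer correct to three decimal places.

Finishing within 6 sampled voters ⇔ at least 3 successes in the first 6. With X ~ Binomial(6, 0.66), P(Y ≤ 6) = 1 − P(X ≤ 2).
  k=0: C(6,0)·0.66^0·0.34^6 = 0.00154
  k=1: C(6,1)·0.66^1·0.34^5 = 0.01799
  k=2: C(6,2)·0.66^2·0.34^4 = 0.08732
1 − 0.10685 = 0.89315

0.893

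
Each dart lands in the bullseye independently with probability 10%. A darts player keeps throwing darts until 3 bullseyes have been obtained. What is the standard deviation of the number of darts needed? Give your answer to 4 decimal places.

16.4317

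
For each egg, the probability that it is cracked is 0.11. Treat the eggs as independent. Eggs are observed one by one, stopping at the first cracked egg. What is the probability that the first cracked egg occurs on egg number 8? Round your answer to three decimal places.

Geometric (trials to first success), p = 0.11.
P(Y = 8) = (1−p)^7 · p = 0.44231 · 0.11 = 0.04865

0.049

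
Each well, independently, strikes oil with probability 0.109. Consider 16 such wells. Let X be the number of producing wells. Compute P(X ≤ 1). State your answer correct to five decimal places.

X ~ Binomial(16, 0.109); P(X ≤ 1) = Σ C(16,k) p^k (1−p)^(16−k) over k:
  k=0: C(16,0)·0.109^0·0.891^16 = 0.1577768
  k=1: C(16,1)·0.109^1·0.891^15 = 0.3088247
Total = 0.4666016

0.46660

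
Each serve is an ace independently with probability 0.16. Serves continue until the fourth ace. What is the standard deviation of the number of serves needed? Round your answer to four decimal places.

11.4564

Y = total serves until the fourth success; negative binomial with r=4, p=0.16.
SD(Y) = √[r(1−p)/p²] = √(131.250000) = 11.456439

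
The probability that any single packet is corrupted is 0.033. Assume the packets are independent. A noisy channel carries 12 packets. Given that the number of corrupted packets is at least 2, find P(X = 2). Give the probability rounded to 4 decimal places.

0.8905

X ~ Binomial(12, 0.033). Want P(X=2 | X≥2) = P(X=2) / P(X≥2).
P(X=2) = C(12,2)·0.033^2·0.967^10 = 0.051385
P(X≥2) = 1 − 0.668525 − 0.273770 = 0.057705
Ratio = 0.051385 / 0.057705 = 0.890484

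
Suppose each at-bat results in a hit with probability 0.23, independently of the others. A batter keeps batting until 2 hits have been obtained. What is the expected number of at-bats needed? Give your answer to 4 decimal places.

8.6957

Y = total at-bats until the second success; negative binomial with r=2, p=0.23.
E[Y] = r / p = 2 / 0.23 = 8.695652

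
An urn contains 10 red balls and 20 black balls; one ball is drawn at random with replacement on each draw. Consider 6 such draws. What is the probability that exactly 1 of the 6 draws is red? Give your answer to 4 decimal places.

0.2634

X ~ Binomial(n=6, p=0.333333).
P(X=1) = C(6,1) · p^1 · (1−p)^5
= 6 · 0.33333 · 0.13169 = 0.263374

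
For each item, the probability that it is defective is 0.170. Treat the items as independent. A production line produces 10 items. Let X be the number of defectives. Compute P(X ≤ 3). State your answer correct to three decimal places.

X ~ Binomial(10, 0.17); P(X ≤ 3) = Σ C(10,k) p^k (1−p)^(10−k) over k:
  k=0: C(10,0)·0.17^0·0.83^10 = 0.15516
  k=1: C(10,1)·0.17^1·0.83^9 = 0.31780
  k=2: C(10,2)·0.17^2·0.83^8 = 0.29291
  k=3: C(10,3)·0.17^3·0.83^7 = 0.15998
Total = 0.92585

0.926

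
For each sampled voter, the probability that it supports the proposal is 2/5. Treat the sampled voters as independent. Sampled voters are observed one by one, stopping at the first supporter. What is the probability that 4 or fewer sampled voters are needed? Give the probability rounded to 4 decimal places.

0.8704

Y = number of sampled voters to the first success; geometric, p = 0.40.
P(Y ≤ 4) = 1 − (1−p)^4 = 1 − 0.129600 = 0.870400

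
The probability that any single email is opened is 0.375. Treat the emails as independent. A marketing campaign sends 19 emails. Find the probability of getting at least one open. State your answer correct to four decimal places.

0.9999

P(at least one) = 1 − P(none) = 1 − (1 − 0.375)^19
= 1 − 0.000132 = 0.999868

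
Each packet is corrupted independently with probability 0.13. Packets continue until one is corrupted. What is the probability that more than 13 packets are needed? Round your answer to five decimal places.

Y = number of packets to the first success; geometric, p = 0.13.
P(Y > 13) = P(first 13 all fail) = (1−p)^13 = 0.1635876

0.16359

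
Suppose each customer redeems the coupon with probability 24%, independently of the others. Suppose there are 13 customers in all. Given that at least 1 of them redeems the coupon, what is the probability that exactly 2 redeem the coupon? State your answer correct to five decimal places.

X ~ Binomial(13, 0.24). Want P(X=2 | X≥1) = P(X=2) / P(X≥1).
P(X=2) = C(13,2)·0.24^2·0.76^11 = 0.2195162
P(X≥1) = 1 − 0.0282213 = 0.9717787
Ratio = 0.2195162 / 0.9717787 = 0.2258911

0.22589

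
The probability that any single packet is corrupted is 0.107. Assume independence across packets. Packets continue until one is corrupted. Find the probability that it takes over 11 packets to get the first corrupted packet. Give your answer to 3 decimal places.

Y = number of packets to the first success; geometric, p = 0.107.
P(Y > 11) = P(first 11 all fail) = (1−p)^11 = 0.28798

0.288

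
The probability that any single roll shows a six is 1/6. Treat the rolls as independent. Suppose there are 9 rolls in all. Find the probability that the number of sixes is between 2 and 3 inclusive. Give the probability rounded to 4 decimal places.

0.4093

X ~ Binomial(9, 0.166667); P(2 ≤ X ≤ 3) = Σ C(9,k) p^k (1−p)^(9−k) over k:
  k=2: C(9,2)·0.166667^2·0.833333^7 = 0.279082
  k=3: C(9,3)·0.166667^3·0.833333^6 = 0.130238
Total = 0.409320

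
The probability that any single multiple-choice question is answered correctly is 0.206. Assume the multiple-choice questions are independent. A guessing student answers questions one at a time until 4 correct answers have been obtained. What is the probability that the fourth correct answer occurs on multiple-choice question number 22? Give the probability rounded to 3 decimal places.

Y = trial on which the fourth success occurs; negative binomial, r=4, p=0.206.
P(Y=22) = C(21,3) · p^4 · (1−p)^18
= 1330 · 0.0018008 · 0.015731 = 0.03768

0.038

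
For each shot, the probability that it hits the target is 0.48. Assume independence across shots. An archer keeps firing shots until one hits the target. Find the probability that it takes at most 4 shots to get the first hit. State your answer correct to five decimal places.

Y = number of shots to the first success; geometric, p = 0.48.
P(Y ≤ 4) = 1 − (1−p)^4 = 1 − 0.0731162 = 0.9268838

0.92688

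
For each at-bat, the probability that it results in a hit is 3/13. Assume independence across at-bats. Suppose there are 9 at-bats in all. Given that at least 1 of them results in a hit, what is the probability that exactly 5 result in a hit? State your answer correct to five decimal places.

X ~ Binomial(9, 0.230769). Want P(X=5 | X≥1) = P(X=5) / P(X≥1).
P(X=5) = C(9,5)·0.230769^5·0.769231^4 = 0.0288727
P(X≥1) = 1 − 0.0942996 = 0.9057004
Ratio = 0.0288727 / 0.9057004 = 0.0318788

0.03188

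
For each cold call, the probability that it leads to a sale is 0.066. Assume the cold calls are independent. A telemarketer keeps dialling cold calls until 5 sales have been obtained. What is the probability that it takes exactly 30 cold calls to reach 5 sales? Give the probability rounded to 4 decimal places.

Y = trial on which the fifth success occurs; negative binomial, r=5, p=0.066.
P(Y=30) = C(29,4) · p^5 · (1−p)^25
= 23751 · 1.2523e-06 · 0.18141 = 0.005396

0.0054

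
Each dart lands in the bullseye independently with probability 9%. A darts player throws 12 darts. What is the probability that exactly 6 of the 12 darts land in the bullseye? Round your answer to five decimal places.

0.00028

X ~ Binomial(n=12, p=0.09).
P(X=6) = C(12,6) · p^6 · (1−p)^6
= 924 · 5.3144e-07 · 0.56787 = 0.0002789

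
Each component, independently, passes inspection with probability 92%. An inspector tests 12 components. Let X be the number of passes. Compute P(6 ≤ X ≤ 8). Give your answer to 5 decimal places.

0.01200

X ~ Binomial(12, 0.92); P(6 ≤ X ≤ 8) = Σ C(12,k) p^k (1−p)^(12−k) over k:
  k=6: C(12,6)·0.92^6·0.08^6 = 0.0001469
  k=7: C(12,7)·0.92^7·0.08^5 = 0.0014477
  k=8: C(12,8)·0.92^8·0.08^4 = 0.0104056
Total = 0.0120002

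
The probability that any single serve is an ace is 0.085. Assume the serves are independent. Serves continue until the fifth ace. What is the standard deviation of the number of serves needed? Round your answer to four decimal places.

Y = total serves until the fifth success; negative binomial with r=5, p=0.085.
SD(Y) = √[r(1−p)/p²] = √(633.217993) = 25.163823

25.1638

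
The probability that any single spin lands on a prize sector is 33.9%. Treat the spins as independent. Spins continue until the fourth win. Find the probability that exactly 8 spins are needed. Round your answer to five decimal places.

0.08824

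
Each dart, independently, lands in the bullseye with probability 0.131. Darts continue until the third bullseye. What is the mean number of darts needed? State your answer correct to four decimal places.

Y = total darts until the third success; negative binomial with r=3, p=0.131.
E[Y] = r / p = 3 / 0.131 = 22.900763

22.9008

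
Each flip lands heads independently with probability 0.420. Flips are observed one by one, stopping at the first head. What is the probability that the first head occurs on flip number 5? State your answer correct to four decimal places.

0.0475

Geometric (trials to first success), p = 0.42.
P(Y = 5) = (1−p)^4 · p = 0.11316 · 0.42 = 0.047529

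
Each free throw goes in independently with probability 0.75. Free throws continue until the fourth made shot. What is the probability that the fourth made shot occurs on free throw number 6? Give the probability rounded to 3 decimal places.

Y = trial on which the fourth success occurs; negative binomial, r=4, p=0.75.
P(Y=6) = C(5,3) · p^4 · (1−p)^2
= 10 · 0.31641 · 0.0625 = 0.19775

0.198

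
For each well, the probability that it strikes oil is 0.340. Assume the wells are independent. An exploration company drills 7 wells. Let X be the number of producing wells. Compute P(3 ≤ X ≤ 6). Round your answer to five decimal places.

X ~ Binomial(7, 0.34); P(3 ≤ X ≤ 6) = Σ C(7,k) p^k (1−p)^(7−k) over k:
  k=3: C(7,3)·0.34^3·0.66^4 = 0.2610241
  k=4: C(7,4)·0.34^4·0.66^3 = 0.1344669
  k=5: C(7,5)·0.34^5·0.66^2 = 0.0415625
  k=6: C(7,6)·0.34^6·0.66^1 = 0.0071370
Total = 0.4441905

0.44419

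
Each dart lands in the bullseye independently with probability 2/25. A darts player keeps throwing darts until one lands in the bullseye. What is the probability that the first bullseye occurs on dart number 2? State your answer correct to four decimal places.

Geometric (trials to first success), p = 0.08.
P(Y = 2) = (1−p)^1 · p = 0.92 · 0.08 = 0.073600

0.0736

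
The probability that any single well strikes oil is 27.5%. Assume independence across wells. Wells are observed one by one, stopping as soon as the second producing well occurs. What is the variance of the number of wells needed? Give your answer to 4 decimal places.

19.1736

Y = total wells until the second success; negative binomial with r=2, p=0.275.
Var(Y) = r(1−p)/p² = 2·0.725 / 0.275² = 19.173554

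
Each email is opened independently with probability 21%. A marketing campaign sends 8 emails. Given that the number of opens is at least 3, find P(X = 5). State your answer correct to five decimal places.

0.05001

X ~ Binomial(8, 0.21). Want P(X=5 | X≥3) = P(X=5) / P(X≥3).
P(X=5) = C(8,5)·0.21^5·0.79^3 = 0.0112763
P(X≥3) = 1 − 0.1517109 − 0.3226257 − 0.3001644 = 0.2254991
Ratio = 0.0112763 / 0.2254991 = 0.0500059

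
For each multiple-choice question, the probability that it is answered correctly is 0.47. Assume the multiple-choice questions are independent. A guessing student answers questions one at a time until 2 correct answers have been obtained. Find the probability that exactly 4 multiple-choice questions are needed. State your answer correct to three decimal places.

Y = trial on which the second success occurs; negative binomial, r=2, p=0.47.
P(Y=4) = C(3,1) · p^2 · (1−p)^2
= 3 · 0.2209 · 0.2809 = 0.18615

0.186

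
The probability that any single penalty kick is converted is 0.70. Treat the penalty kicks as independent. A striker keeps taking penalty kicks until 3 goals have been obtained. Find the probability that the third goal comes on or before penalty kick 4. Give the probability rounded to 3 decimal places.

0.652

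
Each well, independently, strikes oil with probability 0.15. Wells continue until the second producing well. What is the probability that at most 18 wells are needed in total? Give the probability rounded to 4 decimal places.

0.7759

Finishing within 18 wells ⇔ at least 2 successes in the first 18. With X ~ Binomial(18, 0.15), P(Y ≤ 18) = 1 − P(X ≤ 1).
  k=0: C(18,0)·0.15^0·0.85^18 = 0.053646
  k=1: C(18,1)·0.15^1·0.85^17 = 0.170406
1 − 0.224053 = 0.775947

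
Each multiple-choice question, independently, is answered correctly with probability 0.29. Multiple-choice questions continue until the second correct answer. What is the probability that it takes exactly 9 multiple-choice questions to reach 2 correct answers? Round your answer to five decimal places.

0.06119

Y = trial on which the second success occurs; negative binomial, r=2, p=0.29.
P(Y=9) = C(8,1) · p^2 · (1−p)^7
= 8 · 0.0841 · 0.090951 = 0.0611920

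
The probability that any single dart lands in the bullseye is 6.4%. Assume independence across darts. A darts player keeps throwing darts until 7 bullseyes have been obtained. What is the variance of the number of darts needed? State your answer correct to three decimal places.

Y = total darts until the seventh success; negative binomial with r=7, p=0.064.
Var(Y) = r(1−p)/p² = 7·0.936 / 0.064² = 1599.60938

1599.609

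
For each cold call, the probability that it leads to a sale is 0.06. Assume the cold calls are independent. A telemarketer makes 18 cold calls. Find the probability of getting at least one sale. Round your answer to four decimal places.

0.6717

P(at least one) = 1 − P(none) = 1 − (1 − 0.06)^18
= 1 − 0.328323 = 0.671677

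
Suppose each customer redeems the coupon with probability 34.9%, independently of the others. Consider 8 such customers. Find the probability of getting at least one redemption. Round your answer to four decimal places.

0.9677

P(at least one) = 1 − P(none) = 1 − (1 − 0.349)^8
= 1 − 0.032259 = 0.967741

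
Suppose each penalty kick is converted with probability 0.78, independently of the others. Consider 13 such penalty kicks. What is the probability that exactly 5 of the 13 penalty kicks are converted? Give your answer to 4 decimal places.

X ~ Binomial(n=13, p=0.78).
P(X=5) = C(13,5) · p^5 · (1−p)^8
= 1287 · 0.28872 · 5.4876e-06 = 0.002039

0.0020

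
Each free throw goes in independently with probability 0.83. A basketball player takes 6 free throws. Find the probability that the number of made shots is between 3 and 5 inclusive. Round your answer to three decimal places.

X ~ Binomial(6, 0.83); P(3 ≤ X ≤ 5) = Σ C(6,k) p^k (1−p)^(6−k) over k:
  k=3: C(6,3)·0.83^3·0.17^3 = 0.05618
  k=4: C(6,4)·0.83^4·0.17^2 = 0.20573
  k=5: C(6,5)·0.83^5·0.17^1 = 0.40178
Total = 0.66370

0.664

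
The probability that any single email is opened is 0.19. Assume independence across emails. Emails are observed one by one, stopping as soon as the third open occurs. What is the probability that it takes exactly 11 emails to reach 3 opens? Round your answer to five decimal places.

Y = trial on which the third success occurs; negative binomial, r=3, p=0.19.
P(Y=11) = C(10,2) · p^3 · (1−p)^8
= 45 · 0.006859 · 0.1853 = 0.0571944

0.05719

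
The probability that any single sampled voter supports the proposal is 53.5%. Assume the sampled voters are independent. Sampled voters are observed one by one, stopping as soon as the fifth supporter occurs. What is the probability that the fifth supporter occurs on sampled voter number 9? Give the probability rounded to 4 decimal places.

0.1434

Y = trial on which the fifth success occurs; negative binomial, r=5, p=0.535.
P(Y=9) = C(8,4) · p^5 · (1−p)^4
= 70 · 0.04383 · 0.046753 = 0.143443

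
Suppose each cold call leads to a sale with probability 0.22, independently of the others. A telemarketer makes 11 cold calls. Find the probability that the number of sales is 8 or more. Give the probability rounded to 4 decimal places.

0.0005

X ~ Binomial(11, 0.22); P(X ≥ 8) = Σ C(11,k) p^k (1−p)^(11−k) over k:
  k=8: C(11,8)·0.22^8·0.78^3 = 0.000430
  k=9: C(11,9)·0.22^9·0.78^2 = 0.000040
  k=10: C(11,10)·0.22^10·0.78^1 = 0.000002
  k=11: C(11,11)·0.22^11·0.78^0 = 0.000000
Total = 0.000472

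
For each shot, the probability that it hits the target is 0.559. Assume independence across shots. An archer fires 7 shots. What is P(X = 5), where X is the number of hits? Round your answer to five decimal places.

0.22292

X ~ Binomial(n=7, p=0.559).
P(X=5) = C(7,5) · p^5 · (1−p)^2
= 21 · 0.054583 · 0.19448 = 0.2229233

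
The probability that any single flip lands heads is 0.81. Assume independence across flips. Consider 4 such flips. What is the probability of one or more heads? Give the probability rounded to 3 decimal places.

P(at least one) = 1 − P(none) = 1 − (1 − 0.81)^4
= 1 − 0.00130 = 0.99870

0.999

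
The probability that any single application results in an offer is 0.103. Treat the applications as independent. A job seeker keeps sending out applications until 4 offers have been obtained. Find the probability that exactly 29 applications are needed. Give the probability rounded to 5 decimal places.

Y = trial on which the fourth success occurs; negative binomial, r=4, p=0.103.
P(Y=29) = C(28,3) · p^4 · (1−p)^25
= 3276 · 0.00011255 · 0.066041 = 0.0243503

0.02435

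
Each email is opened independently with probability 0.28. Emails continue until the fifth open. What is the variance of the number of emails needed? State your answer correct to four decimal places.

Y = total emails until the fifth success; negative binomial with r=5, p=0.28.
Var(Y) = r(1−p)/p² = 5·0.72 / 0.28² = 45.918367

45.9184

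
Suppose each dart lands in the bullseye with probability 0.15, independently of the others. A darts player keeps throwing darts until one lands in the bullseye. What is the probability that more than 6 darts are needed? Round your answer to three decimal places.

Y = number of darts to the first success; geometric, p = 0.15.
P(Y > 6) = P(first 6 all fail) = (1−p)^6 = 0.37715

0.377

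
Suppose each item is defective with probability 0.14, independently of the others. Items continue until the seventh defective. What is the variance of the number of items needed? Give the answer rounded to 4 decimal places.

Y = total items until the seventh success; negative binomial with r=7, p=0.14.
Var(Y) = r(1−p)/p² = 7·0.86 / 0.14² = 307.142857

307.1429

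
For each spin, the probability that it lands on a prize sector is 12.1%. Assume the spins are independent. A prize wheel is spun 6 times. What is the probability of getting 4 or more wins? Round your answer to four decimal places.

0.0026

X ~ Binomial(6, 0.121); P(X ≥ 4) = Σ C(6,k) p^k (1−p)^(6−k) over k:
  k=4: C(6,4)·0.121^4·0.879^2 = 0.002484
  k=5: C(6,5)·0.121^5·0.879^1 = 0.000137
  k=6: C(6,6)·0.121^6·0.879^0 = 0.000003
Total = 0.002624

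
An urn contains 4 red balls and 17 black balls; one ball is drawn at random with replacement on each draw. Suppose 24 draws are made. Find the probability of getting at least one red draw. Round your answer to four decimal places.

P(at least one) = 1 − P(none) = 1 − (1 − 0.190476)^24
= 1 − 0.006274 = 0.993726

0.9937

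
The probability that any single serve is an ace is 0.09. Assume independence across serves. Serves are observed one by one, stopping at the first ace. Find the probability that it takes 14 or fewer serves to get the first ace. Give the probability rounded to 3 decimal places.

0.733

Y = number of serves to the first success; geometric, p = 0.09.
P(Y ≤ 14) = 1 − (1−p)^14 = 1 − 0.26704 = 0.73296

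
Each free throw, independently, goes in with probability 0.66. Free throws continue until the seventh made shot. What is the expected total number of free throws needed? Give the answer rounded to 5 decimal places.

10.60606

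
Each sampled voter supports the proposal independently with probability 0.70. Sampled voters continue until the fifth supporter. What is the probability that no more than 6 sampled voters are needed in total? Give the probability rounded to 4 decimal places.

0.4202

Finishing within 6 sampled voters ⇔ at least 5 successes in the first 6. With X ~ Binomial(6, 0.70), P(Y ≤ 6) = 1 − P(X ≤ 4).
  k=0: C(6,0)·0.70^0·0.30^6 = 0.000729
  k=1: C(6,1)·0.70^1·0.30^5 = 0.010206
  k=2: C(6,2)·0.70^2·0.30^4 = 0.059535
  k=3: C(6,3)·0.70^3·0.30^3 = 0.185220
  k=4: C(6,4)·0.70^4·0.30^2 = 0.324135
1 − 0.579825 = 0.420175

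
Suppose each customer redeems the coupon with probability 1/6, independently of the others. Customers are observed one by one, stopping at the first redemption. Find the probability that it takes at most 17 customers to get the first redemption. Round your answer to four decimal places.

Y = number of customers to the first success; geometric, p = 0.166667.
P(Y ≤ 17) = 1 − (1−p)^17 = 1 − 0.045073 = 0.954927

0.9549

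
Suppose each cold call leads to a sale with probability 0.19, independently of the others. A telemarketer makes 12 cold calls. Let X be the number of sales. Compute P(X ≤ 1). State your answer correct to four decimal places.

0.3043

X ~ Binomial(12, 0.19); P(X ≤ 1) = Σ C(12,k) p^k (1−p)^(12−k) over k:
  k=0: C(12,0)·0.19^0·0.81^12 = 0.079766
  k=1: C(12,1)·0.19^1·0.81^11 = 0.224528
Total = 0.304294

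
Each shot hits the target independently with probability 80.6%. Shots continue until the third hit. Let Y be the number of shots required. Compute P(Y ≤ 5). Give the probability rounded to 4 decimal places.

Finishing within 5 shots ⇔ at least 3 successes in the first 5. With X ~ Binomial(5, 0.806), P(Y ≤ 5) = 1 − P(X ≤ 2).
  k=0: C(5,0)·0.806^0·0.194^5 = 0.000275
  k=1: C(5,1)·0.806^1·0.194^4 = 0.005708
  k=2: C(5,2)·0.806^2·0.194^3 = 0.047432
1 − 0.053416 = 0.946584

0.9466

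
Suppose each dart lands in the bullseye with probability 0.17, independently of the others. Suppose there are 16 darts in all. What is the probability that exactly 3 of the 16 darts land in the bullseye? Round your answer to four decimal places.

X ~ Binomial(n=16, p=0.17).
P(X=3) = C(16,3) · p^3 · (1−p)^13
= 560 · 0.004913 · 0.088719 = 0.244090

0.2441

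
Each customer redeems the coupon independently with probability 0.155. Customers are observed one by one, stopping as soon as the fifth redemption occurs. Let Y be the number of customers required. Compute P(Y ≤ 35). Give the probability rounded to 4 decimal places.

0.6499

Finishing within 35 customers ⇔ at least 5 successes in the first 35. With X ~ Binomial(35, 0.155), P(Y ≤ 35) = 1 − P(X ≤ 4).
  k=0: C(35,0)·0.155^0·0.845^35 = 0.002754
  k=1: C(35,1)·0.155^1·0.845^34 = 0.017682
  k=2: C(35,2)·0.155^2·0.845^33 = 0.055138
  k=3: C(35,3)·0.155^3·0.845^32 = 0.111255
  k=4: C(35,4)·0.155^4·0.845^31 = 0.163262
1 − 0.350091 = 0.649909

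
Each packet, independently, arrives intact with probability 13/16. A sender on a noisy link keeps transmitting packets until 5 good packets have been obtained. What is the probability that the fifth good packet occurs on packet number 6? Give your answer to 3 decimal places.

Y = trial on which the fifth success occurs; negative binomial, r=5, p=0.8125.
P(Y=6) = C(5,4) · p^5 · (1−p)^1
= 5 · 0.35409 · 0.1875 = 0.33196

0.332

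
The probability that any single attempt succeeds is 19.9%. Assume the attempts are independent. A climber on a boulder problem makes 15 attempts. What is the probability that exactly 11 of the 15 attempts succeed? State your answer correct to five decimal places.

0.00001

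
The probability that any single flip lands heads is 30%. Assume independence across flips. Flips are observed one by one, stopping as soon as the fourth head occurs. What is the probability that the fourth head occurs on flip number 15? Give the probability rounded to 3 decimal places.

0.058

Y = trial on which the fourth success occurs; negative binomial, r=4, p=0.30.
P(Y=15) = C(14,3) · p^4 · (1−p)^11
= 364 · 0.0081 · 0.019773 = 0.05830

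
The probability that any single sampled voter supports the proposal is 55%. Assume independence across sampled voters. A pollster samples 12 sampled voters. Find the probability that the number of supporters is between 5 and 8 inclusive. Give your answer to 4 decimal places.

0.7538

X ~ Binomial(12, 0.55); P(5 ≤ X ≤ 8) = Σ C(12,k) p^k (1−p)^(12−k) over k:
  k=5: C(12,5)·0.55^5·0.45^7 = 0.148945
  k=6: C(12,6)·0.55^6·0.45^6 = 0.212385
  k=7: C(12,7)·0.55^7·0.45^5 = 0.222498
  k=8: C(12,8)·0.55^8·0.45^4 = 0.169964
Total = 0.753792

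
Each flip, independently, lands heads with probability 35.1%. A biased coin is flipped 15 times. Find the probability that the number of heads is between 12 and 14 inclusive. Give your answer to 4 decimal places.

0.0005

X ~ Binomial(15, 0.351); P(12 ≤ X ≤ 14) = Σ C(15,k) p^k (1−p)^(15−k) over k:
  k=12: C(15,12)·0.351^12·0.649^3 = 0.000435
  k=13: C(15,13)·0.351^13·0.649^2 = 0.000054
  k=14: C(15,14)·0.351^14·0.649^1 = 0.000004
Total = 0.000493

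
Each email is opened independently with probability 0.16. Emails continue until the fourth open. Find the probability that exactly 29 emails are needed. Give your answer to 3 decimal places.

0.027

Y = trial on which the fourth success occurs; negative binomial, r=4, p=0.16.
P(Y=29) = C(28,3) · p^4 · (1−p)^25
= 3276 · 0.00065536 · 0.012793 = 0.02747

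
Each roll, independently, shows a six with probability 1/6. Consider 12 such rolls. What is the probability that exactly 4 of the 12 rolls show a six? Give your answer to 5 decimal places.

0.08883

X ~ Binomial(n=12, p=0.166667).
P(X=4) = C(12,4) · p^4 · (1−p)^8
= 495 · 0.0007716 · 0.23257 = 0.0888281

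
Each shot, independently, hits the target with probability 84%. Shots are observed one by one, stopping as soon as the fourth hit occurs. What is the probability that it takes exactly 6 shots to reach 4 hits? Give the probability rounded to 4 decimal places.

Y = trial on which the fourth success occurs; negative binomial, r=4, p=0.84.
P(Y=6) = C(5,3) · p^4 · (1−p)^2
= 10 · 0.49787 · 0.0256 = 0.127455

0.1275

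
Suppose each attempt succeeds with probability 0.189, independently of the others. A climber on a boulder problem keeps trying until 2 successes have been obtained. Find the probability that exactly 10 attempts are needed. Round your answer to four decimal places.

Y = trial on which the second success occurs; negative binomial, r=2, p=0.189.
P(Y=10) = C(9,1) · p^2 · (1−p)^8
= 9 · 0.035721 · 0.18714 = 0.060163

0.0602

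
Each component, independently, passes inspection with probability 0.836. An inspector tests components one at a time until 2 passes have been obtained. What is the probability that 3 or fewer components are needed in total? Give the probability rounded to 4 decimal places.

0.9281

Finishing within 3 components ⇔ at least 2 successes in the first 3. With X ~ Binomial(3, 0.836), P(Y ≤ 3) = 1 − P(X ≤ 1).
  k=0: C(3,0)·0.836^0·0.164^3 = 0.004411
  k=1: C(3,1)·0.836^1·0.164^2 = 0.067455
1 − 0.071866 = 0.928134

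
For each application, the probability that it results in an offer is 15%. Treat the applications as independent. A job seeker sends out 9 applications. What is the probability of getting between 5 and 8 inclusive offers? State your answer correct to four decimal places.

X ~ Binomial(9, 0.15); P(5 ≤ X ≤ 8) = Σ C(9,k) p^k (1−p)^(9−k) over k:
  k=5: C(9,5)·0.15^5·0.85^4 = 0.004995
  k=6: C(9,6)·0.15^6·0.85^3 = 0.000588
  k=7: C(9,7)·0.15^7·0.85^2 = 0.000044
  k=8: C(9,8)·0.15^8·0.85^1 = 0.000002
Total = 0.005629

0.0056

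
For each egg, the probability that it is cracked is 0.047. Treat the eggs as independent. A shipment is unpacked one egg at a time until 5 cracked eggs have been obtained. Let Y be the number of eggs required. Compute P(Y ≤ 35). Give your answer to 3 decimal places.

0.023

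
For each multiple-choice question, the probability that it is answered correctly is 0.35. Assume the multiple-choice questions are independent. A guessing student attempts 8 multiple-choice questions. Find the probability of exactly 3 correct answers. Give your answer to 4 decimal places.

0.2786

X ~ Binomial(n=8, p=0.35).
P(X=3) = C(8,3) · p^3 · (1−p)^5
= 56 · 0.042875 · 0.11603 = 0.278586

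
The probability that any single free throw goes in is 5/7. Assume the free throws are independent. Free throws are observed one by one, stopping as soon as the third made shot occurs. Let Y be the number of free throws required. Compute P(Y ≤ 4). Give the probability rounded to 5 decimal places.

0.67680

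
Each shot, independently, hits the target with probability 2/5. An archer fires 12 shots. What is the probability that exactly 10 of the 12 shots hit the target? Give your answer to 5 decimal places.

0.00249

X ~ Binomial(n=12, p=0.40).
P(X=10) = C(12,10) · p^10 · (1−p)^2
= 66 · 0.00010486 · 0.36 = 0.0024914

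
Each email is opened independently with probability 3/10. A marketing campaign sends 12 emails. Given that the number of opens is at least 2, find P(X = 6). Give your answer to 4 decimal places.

0.0866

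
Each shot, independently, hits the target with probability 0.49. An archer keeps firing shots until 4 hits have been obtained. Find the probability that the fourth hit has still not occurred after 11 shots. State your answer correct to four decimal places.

0.1267

Needing more than 11 shots ⇔ fewer than 4 successes in the first 11. With X ~ Binomial(11, 0.49), P(Y > 11) = P(X ≤ 3).
  k=0: C(11,0)·0.49^0·0.51^11 = 0.000607
  k=1: C(11,1)·0.49^1·0.51^10 = 0.006416
  k=2: C(11,2)·0.49^2·0.51^9 = 0.030824
  k=3: C(11,3)·0.49^3·0.51^8 = 0.088845
P(X ≤ 3) = 0.126692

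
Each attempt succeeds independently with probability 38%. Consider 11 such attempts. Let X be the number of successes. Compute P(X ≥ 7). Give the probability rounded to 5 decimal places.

0.07683

X ~ Binomial(11, 0.38); P(X ≥ 7) = Σ C(11,k) p^k (1−p)^(11−k) over k:
  k=7: C(11,7)·0.38^7·0.62^4 = 0.0557912
  k=8: C(11,8)·0.38^8·0.62^3 = 0.0170973
  k=9: C(11,9)·0.38^9·0.62^2 = 0.0034930
  k=10: C(11,10)·0.38^10·0.62^1 = 0.0004282
  k=11: C(11,11)·0.38^11·0.62^0 = 0.0000239
Total = 0.0768336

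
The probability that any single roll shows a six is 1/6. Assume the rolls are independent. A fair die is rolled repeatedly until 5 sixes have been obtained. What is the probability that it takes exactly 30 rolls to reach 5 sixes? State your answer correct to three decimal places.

Y = trial on which the fifth success occurs; negative binomial, r=5, p=0.166667.
P(Y=30) = C(29,4) · p^5 · (1−p)^25
= 23751 · 0.0001286 · 0.010483 = 0.03202

0.032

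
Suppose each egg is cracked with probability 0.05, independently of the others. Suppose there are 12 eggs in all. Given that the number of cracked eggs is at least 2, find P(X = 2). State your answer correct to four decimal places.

X ~ Binomial(12, 0.05). Want P(X=2 | X≥2) = P(X=2) / P(X≥2).
P(X=2) = C(12,2)·0.05^2·0.95^10 = 0.098792
P(X≥2) = 1 − 0.540360 − 0.341280 = 0.118360
Ratio = 0.098792 / 0.118360 = 0.834671

0.8347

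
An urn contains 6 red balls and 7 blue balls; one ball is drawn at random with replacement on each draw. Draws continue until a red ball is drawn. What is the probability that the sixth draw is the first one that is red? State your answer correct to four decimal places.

0.0209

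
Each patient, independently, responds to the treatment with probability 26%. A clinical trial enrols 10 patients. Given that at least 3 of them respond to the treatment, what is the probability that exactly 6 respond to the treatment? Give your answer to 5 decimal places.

X ~ Binomial(10, 0.26). Want P(X=6 | X≥3) = P(X=6) / P(X≥3).
P(X=6) = C(10,6)·0.26^6·0.74^4 = 0.0194530
P(X≥3) = 1 − 0.0492399 − 0.1730051 − 0.2735350 = 0.5042200
Ratio = 0.0194530 / 0.5042200 = 0.0385804

0.03858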